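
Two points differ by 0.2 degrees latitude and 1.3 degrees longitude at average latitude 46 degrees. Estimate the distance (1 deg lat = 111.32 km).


dlat_km = 0.2 * 111.32 = 22.264
dlon_km = 1.3 * 111.32 * cos(46) ≈ 100.528
dist = sqrt(22.264^2 + 100.528^2) ≈ 103.0 km

103.0 km


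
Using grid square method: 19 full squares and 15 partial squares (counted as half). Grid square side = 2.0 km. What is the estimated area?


effective squares = 19 + 15 * 0.5 = 26.5
area = 26.5 * 4.0 = 106.0 km^2

106.0 km^2


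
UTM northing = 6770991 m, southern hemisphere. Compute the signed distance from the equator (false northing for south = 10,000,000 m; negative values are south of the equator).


For southern: actual = 6770991 - 10000000 = -3229009 m

-3229009 m


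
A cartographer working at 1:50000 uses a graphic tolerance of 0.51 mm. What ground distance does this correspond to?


ground = 0.51 mm * 50000 / 1000 = 25.5 m

25.5 m


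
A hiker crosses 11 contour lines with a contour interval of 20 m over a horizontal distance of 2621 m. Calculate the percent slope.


elevation change = 11 * 20 = 220 m
slope = 220 / 2621 * 100 = 8.4%

8.4%


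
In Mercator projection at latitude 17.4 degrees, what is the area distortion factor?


area_distortion = 1/cos^2(17.4) = 1.098

1.098


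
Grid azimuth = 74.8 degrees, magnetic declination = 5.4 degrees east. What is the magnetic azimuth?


magnetic azimuth = grid azimuth - declination (east +ve)
mag_az = 74.8 - 5.4 = 69.4 degrees

69.4 degrees


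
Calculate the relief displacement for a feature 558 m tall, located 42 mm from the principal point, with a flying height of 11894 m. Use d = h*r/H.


d = h * r / H = 558 * 42 / 11894 = 1.97 mm

1.97 mm


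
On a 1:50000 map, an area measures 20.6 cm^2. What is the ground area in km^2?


ground_area = 20.6 * (50000/100)^2 = 5150000.0 m^2 = 5.15 km^2

5.15 km^2


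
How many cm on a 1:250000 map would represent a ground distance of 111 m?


map_cm = 111 * 100 / 250000 = 0.0444 cm ≈ 0.04 cm

0.04 cm


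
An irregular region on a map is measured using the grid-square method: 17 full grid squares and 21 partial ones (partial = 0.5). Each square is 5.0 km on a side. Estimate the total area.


effective squares = 17 + 21 * 0.5 = 27.5
area = 27.5 * 25.0 = 687.5 km^2

687.5 km^2


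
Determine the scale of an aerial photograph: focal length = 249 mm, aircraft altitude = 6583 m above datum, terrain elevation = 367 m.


scale = f / (H - h) = 249 mm / 6216 m = 249 / 6216000 = 1:24964

1:24964


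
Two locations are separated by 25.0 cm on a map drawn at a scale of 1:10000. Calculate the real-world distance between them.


ground = 25.0 cm * 10000 / 100 = 2500.0 m = 2.5 km

2.5 km


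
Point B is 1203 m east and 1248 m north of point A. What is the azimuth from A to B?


az = atan2(1203, 1248) = 43.9 deg
adjusted to 0-360: 43.9 degrees

43.9 degrees


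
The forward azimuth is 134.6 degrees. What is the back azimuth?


back azimuth = (134.6 + 180) mod 360 = 314.6 degrees

314.6 degrees


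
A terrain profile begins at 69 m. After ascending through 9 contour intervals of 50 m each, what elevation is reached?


elevation = 69 + 9 * 50 = 519 m

519 m


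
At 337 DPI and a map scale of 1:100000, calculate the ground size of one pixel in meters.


pixel_cm = 2.54 / 337 ≈ 0.007537 cm
ground = pixel_cm * 100000 / 100 = 2.54 * 100000 / (337 * 100) = 254000 / 33700 ≈ 7.54 m

7.54 m


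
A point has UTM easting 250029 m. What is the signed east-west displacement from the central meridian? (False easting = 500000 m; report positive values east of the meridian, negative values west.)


displacement = 250029 - 500000 = -249971 m

-249971 m


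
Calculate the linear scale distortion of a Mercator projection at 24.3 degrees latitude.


SF = 1 / cos(24.3) = 1 / 0.911403 = 1.097

1.097


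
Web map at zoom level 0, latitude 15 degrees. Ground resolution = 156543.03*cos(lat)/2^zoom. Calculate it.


res = 156543.03 * cos(15) / 2^0 = 156543.03 * 0.96592583 / 1 = 151208.96 m/pixel

151208.96 m/pixel


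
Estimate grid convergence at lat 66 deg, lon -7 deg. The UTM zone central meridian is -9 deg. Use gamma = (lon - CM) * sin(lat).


gamma = (-7 - -9) * sin(66) = 2 * 0.913545 = 1.827 degrees

1.827 degrees


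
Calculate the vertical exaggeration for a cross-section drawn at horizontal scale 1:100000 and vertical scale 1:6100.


VE = horizontal_scale / vertical_scale = 100000 / 6100 ≈ 16.4

16.4x


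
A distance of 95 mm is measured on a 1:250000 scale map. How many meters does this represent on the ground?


ground = 95 mm * 250000 / 1000 = 23750.0 m

23750.0 m


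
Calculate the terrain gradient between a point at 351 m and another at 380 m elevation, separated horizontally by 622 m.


gradient = (380 - 351) / 622 = 29 / 622 = 0.0466

0.0466


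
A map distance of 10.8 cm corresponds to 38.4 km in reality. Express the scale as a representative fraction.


ground = 38.4 km = 3840000 cm; RF denominator = ground / map = 3840000 / 10.8 ≈ 355556; RF = 1:355556

1:355556


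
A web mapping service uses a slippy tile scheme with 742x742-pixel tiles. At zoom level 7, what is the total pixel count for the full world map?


tiles per axis = 2^7 = 128
total tiles = 128^2 = 16384
pixels per axis = 128 * 742 = 94976
total pixels = 94976^2 = 9020440576

9020440576 pixels


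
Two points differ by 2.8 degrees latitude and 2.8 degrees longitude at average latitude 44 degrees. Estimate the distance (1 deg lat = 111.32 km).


dlat_km = 2.8 * 111.32 = 311.696
dlon_km = 2.8 * 111.32 * cos(44) ≈ 224.215
dist = sqrt(311.696^2 + 224.215^2) ≈ 384.0 km

384.0 km


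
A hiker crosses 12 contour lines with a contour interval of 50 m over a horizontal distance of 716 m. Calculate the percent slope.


elevation change = 12 * 50 = 600 m
slope = 600 / 716 * 100 = 83.8%

83.8%


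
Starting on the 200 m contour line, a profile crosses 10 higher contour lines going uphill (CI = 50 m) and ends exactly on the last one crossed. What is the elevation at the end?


elevation = 200 + 10 * 50 = 700 m

700 m


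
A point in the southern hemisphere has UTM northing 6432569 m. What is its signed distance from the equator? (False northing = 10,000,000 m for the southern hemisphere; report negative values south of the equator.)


For southern: actual = 6432569 - 10000000 = -3567431 m

-3567431 m


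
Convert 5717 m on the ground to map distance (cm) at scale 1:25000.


map_cm = 5717 * 100 / 25000 = 22.868 cm ≈ 22.87 cm

22.87 cm


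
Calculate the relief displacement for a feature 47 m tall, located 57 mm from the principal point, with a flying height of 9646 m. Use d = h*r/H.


d = h * r / H = 47 * 57 / 9646 = 0.28 mm

0.28 mm


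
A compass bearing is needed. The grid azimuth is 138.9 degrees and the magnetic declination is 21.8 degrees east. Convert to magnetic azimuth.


magnetic azimuth = grid azimuth - declination (east +ve)
mag_az = 138.9 - 21.8 = 117.1 degrees

117.1 degrees


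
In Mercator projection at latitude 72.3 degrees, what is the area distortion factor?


area_distortion = 1/cos^2(72.3) = 10.818

10.818


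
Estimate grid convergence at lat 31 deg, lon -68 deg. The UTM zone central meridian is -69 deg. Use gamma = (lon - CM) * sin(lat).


gamma = (-68 - -69) * sin(31) = 1 * 0.515038 = 0.515 degrees

0.515 degrees


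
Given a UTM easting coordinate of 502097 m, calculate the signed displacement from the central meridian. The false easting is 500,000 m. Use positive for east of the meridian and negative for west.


displacement = 502097 - 500000 = 2097 m

2097 m


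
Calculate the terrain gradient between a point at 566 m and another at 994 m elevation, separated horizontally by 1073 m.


gradient = (994 - 566) / 1073 = 428 / 1073 = 0.3989

0.3989


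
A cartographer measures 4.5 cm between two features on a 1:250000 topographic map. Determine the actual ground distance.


ground = 4.5 cm * 250000 / 100 = 11250.0 m = 11.25 km

11.25 km


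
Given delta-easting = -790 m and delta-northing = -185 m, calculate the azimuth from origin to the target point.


az = atan2(-790, -185) = -103.2 deg
adjusted to 0-360: 256.8 degrees

256.8 degrees


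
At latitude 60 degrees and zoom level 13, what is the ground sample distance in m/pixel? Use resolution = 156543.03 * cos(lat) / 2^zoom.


res = 156543.03 * cos(60) / 2^13 = 156543.03 * 0.5 / 8192 = 9.55 m/pixel

9.55 m/pixel


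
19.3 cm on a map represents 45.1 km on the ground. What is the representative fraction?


ground = 45.1 km = 4510000 cm; RF denominator = ground / map = 4510000 / 19.3 ≈ 233679; RF = 1:233679

1:233679


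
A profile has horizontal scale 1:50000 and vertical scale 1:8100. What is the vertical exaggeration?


VE = horizontal_scale / vertical_scale = 50000 / 8100 ≈ 6.2

6.2x


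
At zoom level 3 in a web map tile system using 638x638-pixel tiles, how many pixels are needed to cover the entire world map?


tiles per axis = 2^3 = 8
total tiles = 8^2 = 64
pixels per axis = 8 * 638 = 5104
total pixels = 5104^2 = 26050816

26050816 pixels


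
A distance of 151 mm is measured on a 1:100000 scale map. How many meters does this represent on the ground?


ground = 151 mm * 100000 / 1000 = 15100.0 m

15100.0 m


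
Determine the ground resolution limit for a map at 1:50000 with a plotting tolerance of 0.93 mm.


ground = 0.93 mm * 50000 / 1000 = 46.5 m

46.5 m


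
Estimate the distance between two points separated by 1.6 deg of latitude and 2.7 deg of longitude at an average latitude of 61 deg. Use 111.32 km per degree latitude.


dlat_km = 1.6 * 111.32 = 178.112
dlon_km = 2.7 * 111.32 * cos(61) ≈ 145.716
dist = sqrt(178.112^2 + 145.716^2) ≈ 230.1 km

230.1 km


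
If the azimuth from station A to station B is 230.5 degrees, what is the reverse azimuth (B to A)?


back azimuth = (230.5 + 180) mod 360 = 50.5 degrees

50.5 degrees


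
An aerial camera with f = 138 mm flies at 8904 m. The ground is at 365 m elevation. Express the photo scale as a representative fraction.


scale = f / (H - h) = 138 mm / 8539 m = 138 / 8539000 = 1:61877

1:61877


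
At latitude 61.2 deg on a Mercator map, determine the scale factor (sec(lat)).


SF = 1 / cos(61.2) = 1 / 0.481754 = 2.076

2.076


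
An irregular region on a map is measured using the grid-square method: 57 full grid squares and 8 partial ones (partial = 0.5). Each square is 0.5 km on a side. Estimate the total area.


effective squares = 57 + 8 * 0.5 = 61.0
area = 61.0 * 0.25 = 15.25 km^2

15.25 km^2


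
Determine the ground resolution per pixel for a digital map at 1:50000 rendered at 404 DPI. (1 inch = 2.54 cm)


pixel_cm = 2.54 / 404 ≈ 0.006287 cm
ground = pixel_cm * 50000 / 100 = 2.54 * 50000 / (404 * 100) = 127000 / 40400 ≈ 3.14 m

3.14 m


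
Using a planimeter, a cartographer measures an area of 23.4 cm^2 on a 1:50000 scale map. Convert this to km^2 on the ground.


ground_area = 23.4 * (50000/100)^2 = 5850000.0 m^2 = 5.85 km^2

5.85 km^2


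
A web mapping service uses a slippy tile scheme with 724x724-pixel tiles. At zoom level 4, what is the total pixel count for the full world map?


tiles per axis = 2^4 = 16
total tiles = 16^2 = 256
pixels per axis = 16 * 724 = 11584
total pixels = 11584^2 = 134189056

134189056 pixels


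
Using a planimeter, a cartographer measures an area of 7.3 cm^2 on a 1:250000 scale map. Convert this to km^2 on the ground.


ground_area = 7.3 * (250000/100)^2 = 45625000.0 m^2 = 45.625 km^2

45.625 km^2


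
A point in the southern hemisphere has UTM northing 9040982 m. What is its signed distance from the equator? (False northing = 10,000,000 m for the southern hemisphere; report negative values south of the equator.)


For southern: actual = 9040982 - 10000000 = -959018 m

-959018 m


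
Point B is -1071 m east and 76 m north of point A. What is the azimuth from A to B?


az = atan2(-1071, 76) = -85.9 deg
adjusted to 0-360: 274.1 degrees

274.1 degrees


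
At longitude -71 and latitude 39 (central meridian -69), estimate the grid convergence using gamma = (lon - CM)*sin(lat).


gamma = (-71 - -69) * sin(39) = -2 * 0.62932 = -1.259 degrees

-1.259 degrees


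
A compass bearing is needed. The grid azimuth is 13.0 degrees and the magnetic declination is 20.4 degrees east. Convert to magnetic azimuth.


magnetic azimuth = grid azimuth - declination (east +ve)
mag_az = 13.0 - 20.4 = 352.6 degrees

352.6 degrees


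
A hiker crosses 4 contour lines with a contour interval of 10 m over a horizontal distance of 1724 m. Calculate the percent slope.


elevation change = 4 * 10 = 40 m
slope = 40 / 1724 * 100 = 2.3%

2.3%


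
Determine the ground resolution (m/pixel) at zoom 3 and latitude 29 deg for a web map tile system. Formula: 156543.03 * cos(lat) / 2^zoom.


res = 156543.03 * cos(29) / 2^3 = 156543.03 * 0.87461971 / 8 = 17114.45 m/pixel

17114.45 m/pixel


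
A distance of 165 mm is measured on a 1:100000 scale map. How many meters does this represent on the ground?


ground = 165 mm * 100000 / 1000 = 16500.0 m

16500.0 m


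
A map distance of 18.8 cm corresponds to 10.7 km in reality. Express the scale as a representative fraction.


ground = 10.7 km = 1070000 cm; RF denominator = ground / map = 1070000 / 18.8 ≈ 56915; RF = 1:56915

1:56915


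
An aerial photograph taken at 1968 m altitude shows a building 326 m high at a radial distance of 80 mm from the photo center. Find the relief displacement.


d = h * r / H = 326 * 80 / 1968 = 13.25 mm

13.25 mm


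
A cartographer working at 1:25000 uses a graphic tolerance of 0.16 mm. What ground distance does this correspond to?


ground = 0.16 mm * 25000 / 1000 = 4.0 m

4.0 m


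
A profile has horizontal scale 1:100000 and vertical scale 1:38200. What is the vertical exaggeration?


VE = horizontal_scale / vertical_scale = 100000 / 38200 ≈ 2.6

2.6x


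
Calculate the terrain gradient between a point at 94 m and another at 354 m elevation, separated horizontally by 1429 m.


gradient = (354 - 94) / 1429 = 260 / 1429 = 0.1819

0.1819


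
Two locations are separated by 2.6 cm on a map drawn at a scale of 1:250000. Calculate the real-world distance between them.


ground = 2.6 cm * 250000 / 100 = 6500.0 m = 6.5 km

6.5 km


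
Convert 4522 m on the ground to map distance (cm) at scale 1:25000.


map_cm = 4522 * 100 / 25000 = 18.088 cm ≈ 18.09 cm

18.09 cm


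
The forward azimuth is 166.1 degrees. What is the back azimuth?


back azimuth = (166.1 + 180) mod 360 = 346.1 degrees

346.1 degrees


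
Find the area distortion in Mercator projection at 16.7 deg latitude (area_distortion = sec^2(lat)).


area_distortion = 1/cos^2(16.7) = 1.09

1.09


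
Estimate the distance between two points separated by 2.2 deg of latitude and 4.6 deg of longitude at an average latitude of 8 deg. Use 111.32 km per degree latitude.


dlat_km = 2.2 * 111.32 = 244.904
dlon_km = 4.6 * 111.32 * cos(8) ≈ 507.089
dist = sqrt(244.904^2 + 507.089^2) ≈ 563.1 km

563.1 km


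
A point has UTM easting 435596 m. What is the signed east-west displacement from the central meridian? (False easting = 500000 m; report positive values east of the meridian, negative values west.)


displacement = 435596 - 500000 = -64404 m

-64404 m


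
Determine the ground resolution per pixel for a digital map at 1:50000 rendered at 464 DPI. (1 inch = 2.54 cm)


pixel_cm = 2.54 / 464 ≈ 0.005474 cm
ground = pixel_cm * 50000 / 100 = 2.54 * 50000 / (464 * 100) = 127000 / 46400 ≈ 2.74 m

2.74 m


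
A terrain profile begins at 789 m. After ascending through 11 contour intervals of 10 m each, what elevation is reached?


elevation = 789 + 11 * 10 = 899 m

899 m


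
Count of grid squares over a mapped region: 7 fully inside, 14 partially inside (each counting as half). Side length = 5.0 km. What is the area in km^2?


effective squares = 7 + 14 * 0.5 = 14.0
area = 14.0 * 25.0 = 350.0 km^2

350.0 km^2


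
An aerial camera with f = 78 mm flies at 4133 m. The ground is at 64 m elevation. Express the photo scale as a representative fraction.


scale = f / (H - h) = 78 mm / 4069 m = 78 / 4069000 = 1:52167

1:52167


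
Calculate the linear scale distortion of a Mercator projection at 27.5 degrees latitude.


SF = 1 / cos(27.5) = 1 / 0.887011 = 1.127

1.127


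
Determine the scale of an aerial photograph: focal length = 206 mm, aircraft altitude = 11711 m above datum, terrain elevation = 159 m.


scale = f / (H - h) = 206 mm / 11552 m = 206 / 11552000 = 1:56078

1:56078


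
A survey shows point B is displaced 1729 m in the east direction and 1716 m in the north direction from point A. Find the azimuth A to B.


az = atan2(1729, 1716) = 45.2 deg
adjusted to 0-360: 45.2 degrees

45.2 degrees


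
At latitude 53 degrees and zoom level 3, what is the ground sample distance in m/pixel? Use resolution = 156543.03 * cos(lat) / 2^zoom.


res = 156543.03 * cos(53) / 2^3 = 156543.03 * 0.60181502 / 8 = 11776.24 m/pixel

11776.24 m/pixel


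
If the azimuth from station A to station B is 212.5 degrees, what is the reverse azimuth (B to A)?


back azimuth = (212.5 + 180) mod 360 = 32.5 degrees

32.5 degrees


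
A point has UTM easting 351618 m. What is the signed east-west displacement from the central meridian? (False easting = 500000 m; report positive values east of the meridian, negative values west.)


displacement = 351618 - 500000 = -148382 m

-148382 m


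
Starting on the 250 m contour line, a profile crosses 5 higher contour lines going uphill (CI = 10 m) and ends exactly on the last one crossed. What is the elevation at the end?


elevation = 250 + 5 * 10 = 300 m

300 m


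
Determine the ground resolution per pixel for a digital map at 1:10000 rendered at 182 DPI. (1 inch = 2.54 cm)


pixel_cm = 2.54 / 182 ≈ 0.013956 cm
ground = pixel_cm * 10000 / 100 = 2.54 * 10000 / (182 * 100) = 25400 / 18200 ≈ 1.4 m

1.4 m


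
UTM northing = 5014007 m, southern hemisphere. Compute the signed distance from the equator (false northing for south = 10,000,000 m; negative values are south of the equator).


For southern: actual = 5014007 - 10000000 = -4985993 m

-4985993 m


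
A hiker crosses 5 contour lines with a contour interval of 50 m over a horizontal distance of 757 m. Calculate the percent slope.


elevation change = 5 * 50 = 250 m
slope = 250 / 757 * 100 = 33.0%

33.0%


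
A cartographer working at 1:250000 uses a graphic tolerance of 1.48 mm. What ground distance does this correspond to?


ground = 1.48 mm * 250000 / 1000 = 370.0 m

370.0 m


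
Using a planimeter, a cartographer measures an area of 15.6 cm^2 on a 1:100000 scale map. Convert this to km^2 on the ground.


ground_area = 15.6 * (100000/100)^2 = 15600000.0 m^2 = 15.6 km^2

15.6 km^2


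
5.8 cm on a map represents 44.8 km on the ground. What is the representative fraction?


ground = 44.8 km = 4480000 cm; RF denominator = ground / map = 4480000 / 5.8 ≈ 772414; RF = 1:772414

1:772414


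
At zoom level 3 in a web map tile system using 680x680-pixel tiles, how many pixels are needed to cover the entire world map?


tiles per axis = 2^3 = 8
total tiles = 8^2 = 64
pixels per axis = 8 * 680 = 5440
total pixels = 5440^2 = 29593600

29593600 pixels


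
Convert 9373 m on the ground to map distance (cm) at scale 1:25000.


map_cm = 9373 * 100 / 25000 = 37.492 cm ≈ 37.49 cm

37.49 cm


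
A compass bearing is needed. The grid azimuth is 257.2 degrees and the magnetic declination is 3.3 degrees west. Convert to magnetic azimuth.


magnetic azimuth = grid azimuth - declination (east +ve)
mag_az = 257.2 - -3.3 = 260.5 degrees

260.5 degrees


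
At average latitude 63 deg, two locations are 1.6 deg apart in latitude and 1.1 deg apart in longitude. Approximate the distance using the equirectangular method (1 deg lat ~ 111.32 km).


dlat_km = 1.6 * 111.32 = 178.112
dlon_km = 1.1 * 111.32 * cos(63) ≈ 55.592
dist = sqrt(178.112^2 + 55.592^2) ≈ 186.6 km

186.6 km


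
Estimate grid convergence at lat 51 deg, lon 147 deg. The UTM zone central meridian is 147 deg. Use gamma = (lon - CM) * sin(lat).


gamma = (147 - 147) * sin(51) = 0 * 0.777146 = 0.0 degrees

0.0 degrees


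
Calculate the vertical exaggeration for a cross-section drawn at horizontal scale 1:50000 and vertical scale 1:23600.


VE = horizontal_scale / vertical_scale = 50000 / 23600 ≈ 2.1

2.1x


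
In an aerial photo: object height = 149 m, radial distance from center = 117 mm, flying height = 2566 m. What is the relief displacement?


d = h * r / H = 149 * 117 / 2566 = 6.79 mm

6.79 mm


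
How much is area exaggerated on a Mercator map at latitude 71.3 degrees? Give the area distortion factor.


area_distortion = 1/cos^2(71.3) = 9.728

9.728


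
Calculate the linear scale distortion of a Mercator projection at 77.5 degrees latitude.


SF = 1 / cos(77.5) = 1 / 0.21644 = 4.62

4.62


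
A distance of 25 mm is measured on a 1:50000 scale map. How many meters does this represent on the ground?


ground = 25 mm * 50000 / 1000 = 1250.0 m

1250.0 m


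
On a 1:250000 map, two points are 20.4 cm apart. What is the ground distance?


ground = 20.4 cm * 250000 / 100 = 51000.0 m = 51.0 km

51.0 km


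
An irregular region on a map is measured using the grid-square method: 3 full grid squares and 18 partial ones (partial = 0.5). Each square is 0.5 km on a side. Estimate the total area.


effective squares = 3 + 18 * 0.5 = 12.0
area = 12.0 * 0.25 = 3.0 km^2

3.0 km^2


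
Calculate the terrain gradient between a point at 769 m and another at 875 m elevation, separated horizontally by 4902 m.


gradient = (875 - 769) / 4902 = 106 / 4902 = 0.0216

0.0216


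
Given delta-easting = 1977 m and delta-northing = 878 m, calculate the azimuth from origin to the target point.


az = atan2(1977, 878) = 66.1 deg
adjusted to 0-360: 66.1 degrees

66.1 degrees


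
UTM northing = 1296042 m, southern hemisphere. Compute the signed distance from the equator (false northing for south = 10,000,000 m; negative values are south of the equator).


For southern: actual = 1296042 - 10000000 = -8703958 m

-8703958 m


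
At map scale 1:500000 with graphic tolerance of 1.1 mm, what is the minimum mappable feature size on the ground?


ground = 1.1 mm * 500000 / 1000 = 550.0 m

550.0 m


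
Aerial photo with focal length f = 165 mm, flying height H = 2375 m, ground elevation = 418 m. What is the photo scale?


scale = f / (H - h) = 165 mm / 1957 m = 165 / 1957000 = 1:11861

1:11861


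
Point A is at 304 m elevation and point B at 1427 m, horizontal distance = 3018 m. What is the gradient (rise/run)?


gradient = (1427 - 304) / 3018 = 1123 / 3018 = 0.3721

0.3721


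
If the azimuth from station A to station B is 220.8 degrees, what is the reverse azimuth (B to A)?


back azimuth = (220.8 + 180) mod 360 = 40.8 degrees

40.8 degrees


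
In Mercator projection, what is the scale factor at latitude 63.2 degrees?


SF = 1 / cos(63.2) = 1 / 0.450878 = 2.218

2.218


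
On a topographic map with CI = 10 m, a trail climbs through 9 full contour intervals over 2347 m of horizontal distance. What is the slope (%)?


elevation change = 9 * 10 = 90 m
slope = 90 / 2347 * 100 = 3.8%

3.8%


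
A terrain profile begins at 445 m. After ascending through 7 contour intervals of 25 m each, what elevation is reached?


elevation = 445 + 7 * 25 = 620 m

620 m


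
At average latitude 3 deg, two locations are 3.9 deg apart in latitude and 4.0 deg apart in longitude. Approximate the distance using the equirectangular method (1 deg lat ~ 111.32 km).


dlat_km = 3.9 * 111.32 = 434.148
dlon_km = 4.0 * 111.32 * cos(3) ≈ 444.67
dist = sqrt(434.148^2 + 444.67^2) ≈ 621.5 km

621.5 km


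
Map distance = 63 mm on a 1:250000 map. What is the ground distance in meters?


ground = 63 mm * 250000 / 1000 = 15750.0 m

15750.0 m


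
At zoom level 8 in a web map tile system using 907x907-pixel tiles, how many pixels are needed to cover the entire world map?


tiles per axis = 2^8 = 256
total tiles = 256^2 = 65536
pixels per axis = 256 * 907 = 232192
total pixels = 232192^2 = 53913124864

53913124864 pixels


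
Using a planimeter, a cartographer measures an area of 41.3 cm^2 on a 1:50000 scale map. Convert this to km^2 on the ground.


ground_area = 41.3 * (50000/100)^2 = 10325000.0 m^2 = 10.325 km^2

10.325 km^2


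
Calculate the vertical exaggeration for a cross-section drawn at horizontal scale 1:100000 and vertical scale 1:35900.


VE = horizontal_scale / vertical_scale = 100000 / 35900 ≈ 2.8

2.8x


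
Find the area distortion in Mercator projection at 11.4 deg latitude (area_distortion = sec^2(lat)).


area_distortion = 1/cos^2(11.4) = 1.041

1.041


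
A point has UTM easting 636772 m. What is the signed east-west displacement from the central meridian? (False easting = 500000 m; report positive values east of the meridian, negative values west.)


displacement = 636772 - 500000 = 136772 m

136772 m


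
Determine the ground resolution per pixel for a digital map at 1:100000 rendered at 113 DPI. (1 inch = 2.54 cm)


pixel_cm = 2.54 / 113 ≈ 0.022478 cm
ground = pixel_cm * 100000 / 100 = 2.54 * 100000 / (113 * 100) = 254000 / 11300 ≈ 22.48 m

22.48 m


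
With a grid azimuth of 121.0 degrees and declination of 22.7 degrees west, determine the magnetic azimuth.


magnetic azimuth = grid azimuth - declination (east +ve)
mag_az = 121.0 - -22.7 = 143.7 degrees

143.7 degrees


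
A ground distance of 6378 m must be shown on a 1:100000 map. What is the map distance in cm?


map_cm = 6378 * 100 / 100000 = 6.378 cm ≈ 6.38 cm

6.38 cm


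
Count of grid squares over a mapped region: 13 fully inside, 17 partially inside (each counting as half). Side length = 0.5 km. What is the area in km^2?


effective squares = 13 + 17 * 0.5 = 21.5
area = 21.5 * 0.25 = 5.375 km^2

5.375 km^2


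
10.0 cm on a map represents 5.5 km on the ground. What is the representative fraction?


ground = 5.5 km = 550000 cm; RF denominator = ground / map = 550000 / 10.0 = 55000; RF = 1:55000

1:55000


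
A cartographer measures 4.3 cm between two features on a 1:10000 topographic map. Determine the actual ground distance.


ground = 4.3 cm * 10000 / 100 = 430.0 m

430.0 m


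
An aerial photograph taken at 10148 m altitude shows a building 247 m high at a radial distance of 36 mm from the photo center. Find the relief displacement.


d = h * r / H = 247 * 36 / 10148 = 0.88 mm

0.88 mm


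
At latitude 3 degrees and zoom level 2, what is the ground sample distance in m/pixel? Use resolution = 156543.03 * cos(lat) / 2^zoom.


res = 156543.03 * cos(3) / 2^2 = 156543.03 * 0.99862953 / 4 = 39082.12 m/pixel

39082.12 m/pixel


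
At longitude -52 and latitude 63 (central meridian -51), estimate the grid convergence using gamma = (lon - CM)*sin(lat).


gamma = (-52 - -51) * sin(63) = -1 * 0.891007 = -0.891 degrees

-0.891 degrees


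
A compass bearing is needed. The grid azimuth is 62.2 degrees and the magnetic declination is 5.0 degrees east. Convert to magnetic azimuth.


magnetic azimuth = grid azimuth - declination (east +ve)
mag_az = 62.2 - 5.0 = 57.2 degrees

57.2 degrees


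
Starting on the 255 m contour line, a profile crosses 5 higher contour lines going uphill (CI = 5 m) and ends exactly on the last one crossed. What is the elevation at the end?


elevation = 255 + 5 * 5 = 280 m

280 m


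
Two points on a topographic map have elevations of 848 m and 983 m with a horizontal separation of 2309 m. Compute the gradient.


gradient = (983 - 848) / 2309 = 135 / 2309 = 0.0585

0.0585


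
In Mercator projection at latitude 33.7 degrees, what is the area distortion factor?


area_distortion = 1/cos^2(33.7) = 1.445

1.445


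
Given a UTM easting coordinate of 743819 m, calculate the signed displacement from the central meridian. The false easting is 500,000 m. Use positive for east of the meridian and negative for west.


displacement = 743819 - 500000 = 243819 m

243819 m


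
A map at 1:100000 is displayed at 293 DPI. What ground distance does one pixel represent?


pixel_cm = 2.54 / 293 ≈ 0.008669 cm
ground = pixel_cm * 100000 / 100 = 2.54 * 100000 / (293 * 100) = 254000 / 29300 ≈ 8.67 m

8.67 m


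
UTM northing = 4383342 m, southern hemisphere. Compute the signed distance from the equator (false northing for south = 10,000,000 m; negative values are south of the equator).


For southern: actual = 4383342 - 10000000 = -5616658 m

-5616658 m


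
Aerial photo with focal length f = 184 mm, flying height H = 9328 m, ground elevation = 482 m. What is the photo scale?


scale = f / (H - h) = 184 mm / 8846 m = 184 / 8846000 = 1:48076

1:48076


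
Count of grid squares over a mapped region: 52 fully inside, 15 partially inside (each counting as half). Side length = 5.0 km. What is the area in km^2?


effective squares = 52 + 15 * 0.5 = 59.5
area = 59.5 * 25.0 = 1487.5 km^2

1487.5 km^2


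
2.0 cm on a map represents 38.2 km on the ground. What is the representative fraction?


ground = 38.2 km = 3820000 cm; RF denominator = ground / map = 3820000 / 2.0 = 1910000; RF = 1:1910000

1:1910000


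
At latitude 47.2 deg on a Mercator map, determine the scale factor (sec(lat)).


SF = 1 / cos(47.2) = 1 / 0.679441 = 1.472

1.472


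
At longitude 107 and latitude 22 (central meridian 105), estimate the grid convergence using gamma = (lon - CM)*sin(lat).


gamma = (107 - 105) * sin(22) = 2 * 0.374607 = 0.749 degrees

0.749 degrees


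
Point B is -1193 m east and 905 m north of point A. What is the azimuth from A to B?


az = atan2(-1193, 905) = -52.8 deg
adjusted to 0-360: 307.2 degrees

307.2 degrees


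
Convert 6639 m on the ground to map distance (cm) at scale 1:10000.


map_cm = 6639 * 100 / 10000 = 66.39 cm

66.39 cm


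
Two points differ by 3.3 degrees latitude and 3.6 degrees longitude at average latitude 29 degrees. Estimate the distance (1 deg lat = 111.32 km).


dlat_km = 3.3 * 111.32 = 367.356
dlon_km = 3.6 * 111.32 * cos(29) ≈ 350.506
dist = sqrt(367.356^2 + 350.506^2) ≈ 507.7 km

507.7 km


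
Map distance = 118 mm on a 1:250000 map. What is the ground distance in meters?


ground = 118 mm * 250000 / 1000 = 29500.0 m

29500.0 m


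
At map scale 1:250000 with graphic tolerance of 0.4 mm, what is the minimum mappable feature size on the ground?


ground = 0.4 mm * 250000 / 1000 = 100.0 m

100.0 m


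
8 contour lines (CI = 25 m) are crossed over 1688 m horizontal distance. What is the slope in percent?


elevation change = 8 * 25 = 200 m
slope = 200 / 1688 * 100 = 11.8%

11.8%


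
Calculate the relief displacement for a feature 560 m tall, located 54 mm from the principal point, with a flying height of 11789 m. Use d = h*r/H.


d = h * r / H = 560 * 54 / 11789 = 2.57 mm

2.57 mm


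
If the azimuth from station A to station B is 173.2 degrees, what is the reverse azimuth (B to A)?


back azimuth = (173.2 + 180) mod 360 = 353.2 degrees

353.2 degrees


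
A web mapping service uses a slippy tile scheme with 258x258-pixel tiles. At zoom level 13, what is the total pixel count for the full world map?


tiles per axis = 2^13 = 8192
total tiles = 8192^2 = 67108864
pixels per axis = 8192 * 258 = 2113536
total pixels = 2113536^2 = 4467034423296

4467034423296 pixels


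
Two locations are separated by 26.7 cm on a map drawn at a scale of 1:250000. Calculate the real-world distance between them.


ground = 26.7 cm * 250000 / 100 = 66750.0 m = 66.75 km

66.75 km


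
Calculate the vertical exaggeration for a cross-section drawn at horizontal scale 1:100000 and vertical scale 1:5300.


VE = horizontal_scale / vertical_scale = 100000 / 5300 ≈ 18.9

18.9x


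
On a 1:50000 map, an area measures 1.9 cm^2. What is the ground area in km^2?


ground_area = 1.9 * (50000/100)^2 = 475000.0 m^2 = 0.475 km^2

0.475 km^2


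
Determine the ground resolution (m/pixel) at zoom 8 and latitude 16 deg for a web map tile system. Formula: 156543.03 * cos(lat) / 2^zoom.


res = 156543.03 * cos(16) / 2^8 = 156543.03 * 0.9612617 / 256 = 587.81 m/pixel

587.81 m/pixel


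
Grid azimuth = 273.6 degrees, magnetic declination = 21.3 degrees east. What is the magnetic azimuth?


magnetic azimuth = grid azimuth - declination (east +ve)
mag_az = 273.6 - 21.3 = 252.3 degrees

252.3 degrees


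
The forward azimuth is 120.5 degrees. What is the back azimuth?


back azimuth = (120.5 + 180) mod 360 = 300.5 degrees

300.5 degrees


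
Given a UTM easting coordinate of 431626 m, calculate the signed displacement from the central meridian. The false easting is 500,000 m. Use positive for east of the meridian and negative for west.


displacement = 431626 - 500000 = -68374 m

-68374 m


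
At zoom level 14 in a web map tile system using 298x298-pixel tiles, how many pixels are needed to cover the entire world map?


tiles per axis = 2^14 = 16384
total tiles = 16384^2 = 268435456
pixels per axis = 16384 * 298 = 4882432
total pixels = 4882432^2 = 23838142234624

23838142234624 pixels


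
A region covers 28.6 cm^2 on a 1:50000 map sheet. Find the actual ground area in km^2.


ground_area = 28.6 * (50000/100)^2 = 7150000.0 m^2 = 7.15 km^2

7.15 km^2


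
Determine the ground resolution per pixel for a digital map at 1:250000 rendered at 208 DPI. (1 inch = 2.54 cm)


pixel_cm = 2.54 / 208 ≈ 0.012212 cm
ground = pixel_cm * 250000 / 100 = 2.54 * 250000 / (208 * 100) = 635000 / 20800 ≈ 30.53 m

30.53 m


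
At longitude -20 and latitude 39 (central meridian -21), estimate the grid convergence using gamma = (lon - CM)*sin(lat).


gamma = (-20 - -21) * sin(39) = 1 * 0.62932 = 0.629 degrees

0.629 degrees


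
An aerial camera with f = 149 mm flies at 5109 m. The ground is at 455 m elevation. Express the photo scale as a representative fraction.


scale = f / (H - h) = 149 mm / 4654 m = 149 / 4654000 = 1:31235

1:31235


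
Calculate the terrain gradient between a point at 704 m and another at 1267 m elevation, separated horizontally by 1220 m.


gradient = (1267 - 704) / 1220 = 563 / 1220 = 0.4615

0.4615


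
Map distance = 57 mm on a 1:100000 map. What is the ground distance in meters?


ground = 57 mm * 100000 / 1000 = 5700.0 m

5700.0 m


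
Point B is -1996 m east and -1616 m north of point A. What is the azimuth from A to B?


az = atan2(-1996, -1616) = -129.0 deg
adjusted to 0-360: 231.0 degrees

231.0 degrees


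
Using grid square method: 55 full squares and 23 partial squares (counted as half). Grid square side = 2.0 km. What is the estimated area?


effective squares = 55 + 23 * 0.5 = 66.5
area = 66.5 * 4.0 = 266.0 km^2

266.0 km^2


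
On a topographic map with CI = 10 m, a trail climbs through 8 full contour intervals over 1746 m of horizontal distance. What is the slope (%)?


elevation change = 8 * 10 = 80 m
slope = 80 / 1746 * 100 = 4.6%

4.6%


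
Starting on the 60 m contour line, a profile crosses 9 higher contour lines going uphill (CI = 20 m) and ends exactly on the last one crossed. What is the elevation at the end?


elevation = 60 + 9 * 20 = 240 m

240 m


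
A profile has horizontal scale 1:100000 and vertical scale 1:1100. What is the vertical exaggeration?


VE = horizontal_scale / vertical_scale = 100000 / 1100 ≈ 90.9

90.9x


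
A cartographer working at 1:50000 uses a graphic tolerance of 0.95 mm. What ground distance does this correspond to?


ground = 0.95 mm * 50000 / 1000 = 47.5 m

47.5 m


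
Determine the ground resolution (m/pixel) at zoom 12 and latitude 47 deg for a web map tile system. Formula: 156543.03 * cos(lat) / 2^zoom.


res = 156543.03 * cos(47) / 2^12 = 156543.03 * 0.68199836 / 4096 = 26.06 m/pixel

26.06 m/pixel


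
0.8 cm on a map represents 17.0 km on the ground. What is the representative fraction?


ground = 17.0 km = 1700000 cm; RF denominator = ground / map = 1700000 / 0.8 = 2125000; RF = 1:2125000

1:2125000


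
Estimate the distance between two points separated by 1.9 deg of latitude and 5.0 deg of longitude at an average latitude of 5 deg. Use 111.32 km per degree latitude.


dlat_km = 1.9 * 111.32 = 211.508
dlon_km = 5.0 * 111.32 * cos(5) ≈ 554.482
dist = sqrt(211.508^2 + 554.482^2) ≈ 593.5 km

593.5 km


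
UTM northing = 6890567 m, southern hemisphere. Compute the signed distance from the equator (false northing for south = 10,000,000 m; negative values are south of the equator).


For southern: actual = 6890567 - 10000000 = -3109433 m

-3109433 m


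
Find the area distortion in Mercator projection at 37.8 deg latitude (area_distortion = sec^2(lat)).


area_distortion = 1/cos^2(37.8) = 1.602

1.602


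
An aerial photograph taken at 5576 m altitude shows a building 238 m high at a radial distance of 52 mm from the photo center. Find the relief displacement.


d = h * r / H = 238 * 52 / 5576 = 2.22 mm

2.22 mm


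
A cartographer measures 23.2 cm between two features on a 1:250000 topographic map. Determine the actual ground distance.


ground = 23.2 cm * 250000 / 100 = 58000.0 m = 58.0 km

58.0 km


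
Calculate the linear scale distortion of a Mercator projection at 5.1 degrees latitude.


SF = 1 / cos(5.1) = 1 / 0.996041 = 1.004

1.004


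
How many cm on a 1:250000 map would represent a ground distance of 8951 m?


map_cm = 8951 * 100 / 250000 = 3.5804 cm ≈ 3.58 cm

3.58 cm


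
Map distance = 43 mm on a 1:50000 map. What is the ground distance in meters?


ground = 43 mm * 50000 / 1000 = 2150.0 m

2150.0 m


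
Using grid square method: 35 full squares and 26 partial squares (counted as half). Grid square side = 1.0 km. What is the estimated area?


effective squares = 35 + 26 * 0.5 = 48.0
area = 48.0 * 1.0 = 48.0 km^2

48.0 km^2


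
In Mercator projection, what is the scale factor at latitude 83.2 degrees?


SF = 1 / cos(83.2) = 1 / 0.118404 = 8.446

8.446


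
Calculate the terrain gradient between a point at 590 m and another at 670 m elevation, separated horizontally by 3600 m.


gradient = (670 - 590) / 3600 = 80 / 3600 = 0.0222

0.0222


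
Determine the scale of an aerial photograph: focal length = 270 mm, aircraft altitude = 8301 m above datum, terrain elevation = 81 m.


scale = f / (H - h) = 270 mm / 8220 m = 270 / 8220000 = 1:30444

1:30444


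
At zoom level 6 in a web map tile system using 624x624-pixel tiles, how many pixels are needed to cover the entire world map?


tiles per axis = 2^6 = 64
total tiles = 64^2 = 4096
pixels per axis = 64 * 624 = 39936
total pixels = 39936^2 = 1594884096

1594884096 pixels


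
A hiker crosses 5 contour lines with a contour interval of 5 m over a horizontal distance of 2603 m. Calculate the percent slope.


elevation change = 5 * 5 = 25 m
slope = 25 / 2603 * 100 = 1.0%

1.0%


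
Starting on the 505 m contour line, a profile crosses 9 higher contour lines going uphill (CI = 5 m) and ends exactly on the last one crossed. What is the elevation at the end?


elevation = 505 + 9 * 5 = 550 m

550 m


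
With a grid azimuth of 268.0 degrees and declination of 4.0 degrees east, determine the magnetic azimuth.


magnetic azimuth = grid azimuth - declination (east +ve)
mag_az = 268.0 - 4.0 = 264.0 degrees

264.0 degrees
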